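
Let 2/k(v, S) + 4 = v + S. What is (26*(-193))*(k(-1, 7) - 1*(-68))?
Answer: -346242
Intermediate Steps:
k(v, S) = 2/(-4 + S + v) (k(v, S) = 2/(-4 + (v + S)) = 2/(-4 + (S + v)) = 2/(-4 + S + v))
(26*(-193))*(k(-1, 7) - 1*(-68)) = (26*(-193))*(2/(-4 + 7 - 1) - 1*(-68)) = -5018*(2/2 + 68) = -5018*(2*(½) + 68) = -5018*(1 + 68) = -5018*69 = -346242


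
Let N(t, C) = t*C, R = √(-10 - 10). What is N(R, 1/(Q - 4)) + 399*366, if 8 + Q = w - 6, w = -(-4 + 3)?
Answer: 146034 - 2*I*√5/17 ≈ 1.4603e+5 - 0.26307*I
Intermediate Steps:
w = 1 (w = -1*(-1) = 1)
R = 2*I*√5 (R = √(-20) = 2*I*√5 ≈ 4.4721*I)
Q = -13 (Q = -8 + (1 - 6) = -8 - 5 = -13)
N(t, C) = C*t
N(R, 1/(Q - 4)) + 399*366 = (2*I*√5)/(-13 - 4) + 399*366 = (2*I*√5)/(-17) + 146034 = -2*I*√5/17 + 146034 = 146034 - 2*I*√5/17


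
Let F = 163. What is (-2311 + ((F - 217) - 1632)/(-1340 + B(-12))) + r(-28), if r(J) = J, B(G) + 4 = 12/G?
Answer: -3144269/1345 ≈ -2337.7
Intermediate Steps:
B(G) = -4 + 12/G
(-2311 + ((F - 217) - 1632)/(-1340 + B(-12))) + r(-28) = (-2311 + ((163 - 217) - 1632)/(-1340 + (-4 + 12/(-12)))) - 28 = (-2311 + (-54 - 1632)/(-1340 + (-4 + 12*(-1/12)))) - 28 = (-2311 - 1686/(-1340 + (-4 - 1))) - 28 = (-2311 - 1686/(-1340 - 5)) - 28 = (-2311 - 1686/(-1345)) - 28 = (-2311 - 1686*(-1/1345)) - 28 = (-2311 + 1686/1345) - 28 = -3106609/1345 - 28 = -3144269/1345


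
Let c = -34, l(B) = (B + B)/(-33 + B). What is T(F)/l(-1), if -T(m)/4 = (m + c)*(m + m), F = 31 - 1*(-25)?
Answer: -167552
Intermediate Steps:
l(B) = 2*B/(-33 + B) (l(B) = (2*B)/(-33 + B) = 2*B/(-33 + B))
F = 56 (F = 31 + 25 = 56)
T(m) = -8*m*(-34 + m) (T(m) = -4*(m - 34)*(m + m) = -4*(-34 + m)*2*m = -8*m*(-34 + m))
T(F)/l(-1) = (8*56*(34 - 1*56))/((2*(-1)/(-33 - 1))) = (8*56*(34 - 56))/((2*(-1)/(-34))) = (8*56*(-22))/((2*(-1)*(-1/34))) = -9856/1/17 = -9856*17 = -167552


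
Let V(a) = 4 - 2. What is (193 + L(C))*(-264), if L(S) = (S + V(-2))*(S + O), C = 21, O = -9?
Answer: -123816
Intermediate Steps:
V(a) = 2
L(S) = (-9 + S)*(2 + S) (L(S) = (S + 2)*(S - 9) = (2 + S)*(-9 + S) = (-9 + S)*(2 + S))
(193 + L(C))*(-264) = (193 + (-18 + 21**2 - 7*21))*(-264) = (193 + (-18 + 441 - 147))*(-264) = (193 + 276)*(-264) = 469*(-264) = -123816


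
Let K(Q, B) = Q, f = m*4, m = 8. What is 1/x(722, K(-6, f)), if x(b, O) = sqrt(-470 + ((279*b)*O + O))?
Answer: -I*sqrt(75569)/302276 ≈ -0.00090943*I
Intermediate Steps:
f = 32 (f = 8*4 = 32)
x(b, O) = sqrt(-470 + O + 279*O*b) (x(b, O) = sqrt(-470 + (279*O*b + O)) = sqrt(-470 + (O + 279*O*b)) = sqrt(-470 + O + 279*O*b))
1/x(722, K(-6, f)) = 1/(sqrt(-470 - 6 + 279*(-6)*722)) = 1/(sqrt(-470 - 6 - 1208628)) = 1/(sqrt(-1209104)) = 1/(4*I*sqrt(75569)) = -I*sqrt(75569)/302276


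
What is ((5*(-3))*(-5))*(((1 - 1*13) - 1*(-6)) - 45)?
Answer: -3825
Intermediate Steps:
((5*(-3))*(-5))*(((1 - 1*13) - 1*(-6)) - 45) = (-15*(-5))*(((1 - 13) + 6) - 45) = 75*((-12 + 6) - 45) = 75*(-6 - 45) = 75*(-51) = -3825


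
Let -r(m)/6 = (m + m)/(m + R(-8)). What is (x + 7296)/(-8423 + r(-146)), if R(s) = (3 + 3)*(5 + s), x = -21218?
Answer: 570802/345781 ≈ 1.6508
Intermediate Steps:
R(s) = 30 + 6*s (R(s) = 6*(5 + s) = 30 + 6*s)
r(m) = -12*m/(-18 + m) (r(m) = -6*(m + m)/(m + (30 + 6*(-8))) = -6*2*m/(m + (30 - 48)) = -6*2*m/(m - 18) = -6*2*m/(-18 + m) = -12*m/(-18 + m))
(x + 7296)/(-8423 + r(-146)) = (-21218 + 7296)/(-8423 - 12*(-146)/(-18 - 146)) = -13922/(-8423 - 12*(-146)/(-164)) = -13922/(-8423 - 12*(-146)*(-1/164)) = -13922/(-8423 - 438/41) = -13922/(-345781/41) = -13922*(-41/345781) = 570802/345781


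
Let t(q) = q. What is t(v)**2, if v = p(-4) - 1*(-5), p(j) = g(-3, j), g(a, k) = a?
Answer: 4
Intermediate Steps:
p(j) = -3
v = 2 (v = -3 - 1*(-5) = -3 + 5 = 2)
t(v)**2 = 2**2 = 4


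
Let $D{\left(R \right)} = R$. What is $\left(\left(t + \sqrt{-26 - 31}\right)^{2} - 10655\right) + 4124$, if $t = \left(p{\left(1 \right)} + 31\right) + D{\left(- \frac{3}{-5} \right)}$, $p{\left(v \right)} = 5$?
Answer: $- \frac{131211}{25} + \frac{366 i \sqrt{57}}{5} \approx -5248.4 + 552.65 i$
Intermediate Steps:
$t = \frac{183}{5}$ ($t = \left(5 + 31\right) - \frac{3}{-5} = 36 - - \frac{3}{5} = 36 + \frac{3}{5} = \frac{183}{5} \approx 36.6$)
$\left(\left(t + \sqrt{-26 - 31}\right)^{2} - 10655\right) + 4124 = \left(\left(\frac{183}{5} + \sqrt{-26 - 31}\right)^{2} - 10655\right) + 4124 = \left(\left(\frac{183}{5} + \sqrt{-57}\right)^{2} - 10655\right) + 4124 = \left(\left(\frac{183}{5} + i \sqrt{57}\right)^{2} - 10655\right) + 4124 = \left(-10655 + \left(\frac{183}{5} + i \sqrt{57}\right)^{2}\right) + 4124 = -6531 + \left(\frac{183}{5} + i \sqrt{57}\right)^{2}$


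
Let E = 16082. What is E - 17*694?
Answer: 4284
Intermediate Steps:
E - 17*694 = 16082 - 17*694 = 16082 - 1*11798 = 16082 - 11798 = 4284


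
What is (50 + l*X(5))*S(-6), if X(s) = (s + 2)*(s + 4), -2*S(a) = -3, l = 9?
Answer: 1851/2 ≈ 925.50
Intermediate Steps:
S(a) = 3/2 (S(a) = -1/2*(-3) = 3/2)
X(s) = (2 + s)*(4 + s)
(50 + l*X(5))*S(-6) = (50 + 9*(8 + 5**2 + 6*5))*(3/2) = (50 + 9*(8 + 25 + 30))*(3/2) = (50 + 9*63)*(3/2) = (50 + 567)*(3/2) = 617*(3/2) = 1851/2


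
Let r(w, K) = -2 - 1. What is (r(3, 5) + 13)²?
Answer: 100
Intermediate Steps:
r(w, K) = -3
(r(3, 5) + 13)² = (-3 + 13)² = 10² = 100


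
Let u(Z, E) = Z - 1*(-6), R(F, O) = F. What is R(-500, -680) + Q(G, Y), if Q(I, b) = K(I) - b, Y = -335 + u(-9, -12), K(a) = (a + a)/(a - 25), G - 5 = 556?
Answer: -42855/268 ≈ -159.91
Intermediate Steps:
G = 561 (G = 5 + 556 = 561)
u(Z, E) = 6 + Z (u(Z, E) = Z + 6 = 6 + Z)
K(a) = 2*a/(-25 + a) (K(a) = (2*a)/(-25 + a) = 2*a/(-25 + a))
Y = -338 (Y = -335 + (6 - 9) = -335 - 3 = -338)
Q(I, b) = -b + 2*I/(-25 + I) (Q(I, b) = 2*I/(-25 + I) - b = -b + 2*I/(-25 + I))
R(-500, -680) + Q(G, Y) = -500 + (2*561 - 1*(-338)*(-25 + 561))/(-25 + 561) = -500 + (1122 - 1*(-338)*536)/536 = -500 + (1122 + 181168)/536 = -500 + (1/536)*182290 = -500 + 91145/268 = -42855/268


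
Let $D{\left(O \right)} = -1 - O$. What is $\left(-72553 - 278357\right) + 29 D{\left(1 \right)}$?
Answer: $-350968$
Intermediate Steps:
$\left(-72553 - 278357\right) + 29 D{\left(1 \right)} = \left(-72553 - 278357\right) + 29 \left(-1 - 1\right) = -350910 + 29 \left(-1 - 1\right) = -350910 + 29 \left(-2\right) = -350910 - 58 = -350968$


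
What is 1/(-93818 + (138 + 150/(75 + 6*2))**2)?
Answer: -841/62482234 ≈ -1.3460e-5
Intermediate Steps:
1/(-93818 + (138 + 150/(75 + 6*2))**2) = 1/(-93818 + (138 + 150/(75 + 12))**2) = 1/(-93818 + (138 + 150/87)**2) = 1/(-93818 + (138 + 150*(1/87))**2) = 1/(-93818 + (138 + 50/29)**2) = 1/(-93818 + (4052/29)**2) = 1/(-93818 + 16418704/841) = 1/(-62482234/841) = -841/62482234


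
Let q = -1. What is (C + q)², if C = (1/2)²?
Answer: 9/16 ≈ 0.56250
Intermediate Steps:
C = ¼ (C = (½)² = ¼ ≈ 0.25000)
(C + q)² = (¼ - 1)² = (-¾)² = 9/16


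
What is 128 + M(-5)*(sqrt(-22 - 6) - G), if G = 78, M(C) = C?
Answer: 518 - 10*I*sqrt(7) ≈ 518.0 - 26.458*I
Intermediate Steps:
128 + M(-5)*(sqrt(-22 - 6) - G) = 128 - 5*(sqrt(-22 - 6) - 1*78) = 128 - 5*(sqrt(-28) - 78) = 128 - 5*(2*I*sqrt(7) - 78) = 128 - 5*(-78 + 2*I*sqrt(7)) = 128 + (390 - 10*I*sqrt(7)) = 518 - 10*I*sqrt(7)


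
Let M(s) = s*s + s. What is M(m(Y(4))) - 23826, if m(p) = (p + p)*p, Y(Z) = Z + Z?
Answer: -7314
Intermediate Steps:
Y(Z) = 2*Z
m(p) = 2*p² (m(p) = (2*p)*p = 2*p²)
M(s) = s + s² (M(s) = s² + s = s + s²)
M(m(Y(4))) - 23826 = (2*(2*4)²)*(1 + 2*(2*4)²) - 23826 = (2*8²)*(1 + 2*8²) - 23826 = (2*64)*(1 + 2*64) - 23826 = 128*(1 + 128) - 23826 = 128*129 - 23826 = 16512 - 23826 = -7314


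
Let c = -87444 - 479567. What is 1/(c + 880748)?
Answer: 1/313737 ≈ 3.1874e-6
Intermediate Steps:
c = -567011
1/(c + 880748) = 1/(-567011 + 880748) = 1/313737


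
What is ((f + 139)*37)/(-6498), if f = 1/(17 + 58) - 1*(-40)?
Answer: -248381/243675 ≈ -1.0193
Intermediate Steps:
f = 3001/75 (f = 1/75 + 40 = 3001/75 ≈ 40.013)
((f + 139)*37)/(-6498) = ((3001/75 + 139)*37)/(-6498) = ((13426/75)*37)*(-1/6498) = (496762/75)*(-1/6498) = -248381/243675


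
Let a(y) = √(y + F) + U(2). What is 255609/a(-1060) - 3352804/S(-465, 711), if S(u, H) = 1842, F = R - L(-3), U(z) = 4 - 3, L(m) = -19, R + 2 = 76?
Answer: -1387341247/891528 - 255609*I*√967/968 ≈ -1556.1 - 8211.3*I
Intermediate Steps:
R = 74 (R = -2 + 76 = 74)
U(z) = 1
F = 93 (F = 74 - 1*(-19) = 74 + 19 = 93)
a(y) = 1 + √(93 + y) (a(y) = √(y + 93) + 1 = √(93 + y) + 1 = 1 + √(93 + y))
255609/a(-1060) - 3352804/S(-465, 711) = 255609/(1 + √(93 - 1060)) - 3352804/1842 = 255609/(1 + √(-967)) - 3352804*1/1842 = 255609/(1 + I*√967) - 1676402/921 = -1676402/921 + 255609/(1 + I*√967)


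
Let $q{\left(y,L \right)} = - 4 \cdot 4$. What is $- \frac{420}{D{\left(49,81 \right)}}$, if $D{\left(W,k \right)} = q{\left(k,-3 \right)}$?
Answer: $\frac{105}{4} \approx 26.25$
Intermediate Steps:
$q{\left(y,L \right)} = -16$ ($q{\left(y,L \right)} = \left(-1\right) 16 = -16$)
$D{\left(W,k \right)} = -16$
$- \frac{420}{D{\left(49,81 \right)}} = - \frac{420}{-16} = \left(-420\right) \left(- \frac{1}{16}\right) = \frac{105}{4}$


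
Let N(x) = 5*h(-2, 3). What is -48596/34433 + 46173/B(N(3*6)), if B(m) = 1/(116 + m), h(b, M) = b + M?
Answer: 192374815393/34433 ≈ 5.5869e+6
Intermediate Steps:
h(b, M) = M + b
N(x) = 5 (N(x) = 5*(3 - 2) = 5*1 = 5)
-48596/34433 + 46173/B(N(3*6)) = -48596/34433 + 46173/(1/(116 + 5)) = -48596*1/34433 + 46173/(1/121) = -48596/34433 + 46173/(1/121) = -48596/34433 + 46173*121 = -48596/34433 + 5586933 = 192374815393/34433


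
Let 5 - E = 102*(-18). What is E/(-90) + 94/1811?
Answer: -3325591/162990 ≈ -20.404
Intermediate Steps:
E = 1841 (E = 5 - 102*(-18) = 5 - 1*(-1836) = 5 + 1836 = 1841)
E/(-90) + 94/1811 = 1841/(-90) + 94/1811 = 1841*(-1/90) + 94*(1/1811) = -1841/90 + 94/1811 = -3325591/162990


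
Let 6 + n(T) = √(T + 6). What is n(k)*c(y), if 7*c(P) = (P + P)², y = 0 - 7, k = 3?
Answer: -84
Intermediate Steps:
n(T) = -6 + √(6 + T) (n(T) = -6 + √(T + 6) = -6 + √(6 + T))
y = -7
c(P) = 4*P²/7 (c(P) = (P + P)²/7 = (2*P)²/7 = (4*P²)/7 = 4*P²/7)
n(k)*c(y) = (-6 + √(6 + 3))*((4/7)*(-7)²) = (-6 + √9)*((4/7)*49) = (-6 + 3)*28 = -3*28 = -84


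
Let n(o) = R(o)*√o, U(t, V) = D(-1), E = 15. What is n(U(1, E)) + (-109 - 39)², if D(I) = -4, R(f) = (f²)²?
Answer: 21904 + 512*I ≈ 21904.0 + 512.0*I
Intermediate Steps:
R(f) = f⁴
U(t, V) = -4
n(o) = o^(9/2) (n(o) = o⁴*√o = o^(9/2))
n(U(1, E)) + (-109 - 39)² = (-4)^(9/2) + (-109 - 39)² = 512*I + (-148)² = 512*I + 21904 = 21904 + 512*I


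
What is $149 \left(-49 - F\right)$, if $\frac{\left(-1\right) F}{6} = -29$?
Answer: $-33227$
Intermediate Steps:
$F = 174$ ($F = \left(-6\right) \left(-29\right) = 174$)
$149 \left(-49 - F\right) = 149 \left(-49 - 174\right) = 149 \left(-223\right) = -33227$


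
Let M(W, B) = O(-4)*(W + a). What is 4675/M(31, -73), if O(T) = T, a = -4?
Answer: -4675/108 ≈ -43.287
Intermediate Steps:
M(W, B) = 16 - 4*W (M(W, B) = -4*(W - 4) = -4*(-4 + W) = 16 - 4*W)
4675/M(31, -73) = 4675/(16 - 4*31) = 4675/(16 - 124) = 4675/(-108) = 4675*(-1/108) = -4675/108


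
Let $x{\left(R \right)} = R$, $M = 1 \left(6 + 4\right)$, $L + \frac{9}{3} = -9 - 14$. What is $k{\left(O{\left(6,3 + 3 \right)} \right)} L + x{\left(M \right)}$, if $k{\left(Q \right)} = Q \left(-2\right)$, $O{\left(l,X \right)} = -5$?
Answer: $-250$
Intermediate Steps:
$k{\left(Q \right)} = - 2 Q$
$L = -26$ ($L = -3 - 23 = -26$)
$M = 10$ ($M = 1 \cdot 10 = 10$)
$k{\left(O{\left(6,3 + 3 \right)} \right)} L + x{\left(M \right)} = \left(-2\right) \left(-5\right) \left(-26\right) + 10 = 10 \left(-26\right) + 10 = -260 + 10 = -250$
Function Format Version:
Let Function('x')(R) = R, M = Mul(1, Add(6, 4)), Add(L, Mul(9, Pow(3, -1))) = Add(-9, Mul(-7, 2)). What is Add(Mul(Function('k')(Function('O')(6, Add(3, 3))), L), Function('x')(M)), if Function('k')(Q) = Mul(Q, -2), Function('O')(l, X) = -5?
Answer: -250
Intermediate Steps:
Function('k')(Q) = Mul(-2, Q)
L = -26 (L = Add(-3, Add(-9, Mul(-7, 2))) = Add(-3, Add(-9, -14)) = Add(-3, -23) = -26)
M = 10 (M = Mul(1, 10) = 10)
Add(Mul(Function('k')(Function('O')(6, Add(3, 3))), L), Function('x')(M)) = Add(Mul(Mul(-2, -5), -26), 10) = Add(Mul(10, -26), 10) = Add(-260, 10) = -250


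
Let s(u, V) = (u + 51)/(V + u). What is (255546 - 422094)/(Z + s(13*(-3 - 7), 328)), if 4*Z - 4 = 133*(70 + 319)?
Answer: -65953008/5122201 ≈ -12.876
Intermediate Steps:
Z = 51741/4 (Z = 1 + (133*(70 + 319))/4 = 1 + (133*389)/4 = 1 + (¼)*51737 = 1 + 51737/4 = 51741/4 ≈ 12935.)
s(u, V) = (51 + u)/(V + u)
(255546 - 422094)/(Z + s(13*(-3 - 7), 328)) = (255546 - 422094)/(51741/4 + (51 + 13*(-3 - 7))/(328 + 13*(-3 - 7))) = -166548/(51741/4 + (51 + 13*(-10))/(328 + 13*(-10))) = -166548/(51741/4 + (51 - 130)/(328 - 130)) = -166548/(51741/4 - 79/198) = -166548/5122201/396 = -166548*396/5122201 = -65953008/5122201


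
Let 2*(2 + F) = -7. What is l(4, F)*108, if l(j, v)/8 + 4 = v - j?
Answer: -11664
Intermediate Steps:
F = -11/2 (F = -2 + (½)*(-7) = -2 - 7/2 = -11/2 ≈ -5.5000)
l(j, v) = -32 - 8*j + 8*v (l(j, v) = -32 + 8*(v - j) = -32 + (-8*j + 8*v) = -32 - 8*j + 8*v)
l(4, F)*108 = (-32 - 8*4 + 8*(-11/2))*108 = (-32 - 32 - 44)*108 = -108*108 = -11664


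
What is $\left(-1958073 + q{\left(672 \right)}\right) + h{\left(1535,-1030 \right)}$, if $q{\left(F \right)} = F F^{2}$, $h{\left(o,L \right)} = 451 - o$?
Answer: $301505291$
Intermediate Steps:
$q{\left(F \right)} = F^{3}$
$\left(-1958073 + q{\left(672 \right)}\right) + h{\left(1535,-1030 \right)} = \left(-1958073 + 672^{3}\right) + \left(451 - 1535\right) = \left(-1958073 + 303464448\right) + \left(451 - 1535\right) = 301506375 - 1084 = 301505291$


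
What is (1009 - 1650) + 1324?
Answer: 683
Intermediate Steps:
(1009 - 1650) + 1324 = -641 + 1324 = 683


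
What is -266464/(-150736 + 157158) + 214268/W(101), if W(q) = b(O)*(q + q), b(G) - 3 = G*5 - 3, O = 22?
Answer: -568100123/17837105 ≈ -31.849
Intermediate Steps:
b(G) = 5*G (b(G) = 3 + (G*5 - 3) = 3 + (5*G - 3) = 3 + (-3 + 5*G) = 5*G)
W(q) = 220*q (W(q) = (5*22)*(q + q) = 110*(2*q) = 220*q)
-266464/(-150736 + 157158) + 214268/W(101) = -266464/(-150736 + 157158) + 214268/((220*101)) = -266464/6422 + 214268/22220 = -266464*1/6422 + 214268*(1/22220) = -133232/3211 + 53567/5555 = -568100123/17837105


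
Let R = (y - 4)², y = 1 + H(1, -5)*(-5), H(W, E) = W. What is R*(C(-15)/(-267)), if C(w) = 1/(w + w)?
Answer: 32/4005 ≈ 0.0079900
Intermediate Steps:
C(w) = 1/(2*w)
y = -4 (y = 1 + 1*(-5) = 1 - 5 = -4)
R = 64 (R = (-4 - 4)² = (-8)² = 64)
R*(C(-15)/(-267)) = 64*(((½)/(-15))/(-267)) = 64*(((½)*(-1/15))*(-1/267)) = 64*(-1/30*(-1/267)) = 64*(1/8010) = 32/4005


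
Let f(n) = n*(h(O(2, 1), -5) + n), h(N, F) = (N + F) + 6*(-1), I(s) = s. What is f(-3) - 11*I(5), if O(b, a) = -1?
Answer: -10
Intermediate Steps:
h(N, F) = -6 + F + N (h(N, F) = (F + N) - 6 = -6 + F + N)
f(n) = n*(-12 + n) (f(n) = n*((-6 - 5 - 1) + n) = n*(-12 + n))
f(-3) - 11*I(5) = -3*(-12 - 3) - 11*5 = -3*(-15) - 55 = 45 - 55 = -10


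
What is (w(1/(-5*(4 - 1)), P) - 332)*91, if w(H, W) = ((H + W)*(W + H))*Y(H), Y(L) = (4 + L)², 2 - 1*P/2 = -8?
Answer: 26790161671/50625 ≈ 5.2919e+5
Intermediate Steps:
P = 20 (P = 4 - 2*(-8) = 4 + 16 = 20)
w(H, W) = (4 + H)²*(H + W)² (w(H, W) = ((H + W)*(W + H))*(4 + H)² = ((H + W)*(H + W))*(4 + H)² = (H + W)²*(4 + H)² = (4 + H)²*(H + W)²)
(w(1/(-5*(4 - 1)), P) - 332)*91 = ((4 + 1/(-5*(4 - 1)))²*(1/(-5*(4 - 1)) + 20)² - 332)*91 = ((4 + 1/(-5*3))²*(1/(-5*3) + 20)² - 332)*91 = ((4 + 1/(-15))²*(1/(-15) + 20)² - 332)*91 = ((4 - 1/15)²*(-1/15 + 20)² - 332)*91 = ((59/15)²*(299/15)² - 332)*91 = ((3481/225)*(89401/225) - 332)*91 = (311204881/50625 - 332)*91 = (294397381/50625)*91 = 26790161671/50625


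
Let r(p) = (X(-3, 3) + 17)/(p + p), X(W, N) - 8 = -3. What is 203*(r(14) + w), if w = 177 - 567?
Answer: -158021/2 ≈ -79011.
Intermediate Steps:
w = -390
X(W, N) = 5 (X(W, N) = 8 - 3 = 5)
r(p) = 11/p (r(p) = (5 + 17)/(p + p) = 22/((2*p)) = 22*(1/(2*p)) = 11/p)
203*(r(14) + w) = 203*(11/14 - 390) = 203*(-5449/14) = -158021/2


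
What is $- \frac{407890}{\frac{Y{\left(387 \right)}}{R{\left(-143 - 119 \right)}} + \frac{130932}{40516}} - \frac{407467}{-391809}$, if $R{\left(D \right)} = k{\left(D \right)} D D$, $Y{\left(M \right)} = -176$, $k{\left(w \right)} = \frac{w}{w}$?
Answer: $- \frac{27779412245979063311}{219916646604633} \approx -1.2632 \cdot 10^{5}$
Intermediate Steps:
$k{\left(w \right)} = 1$
$R{\left(D \right)} = D^{2}$ ($R{\left(D \right)} = 1 D D = D D = D^{2}$)
$- \frac{407890}{\frac{Y{\left(387 \right)}}{R{\left(-143 - 119 \right)}} + \frac{130932}{40516}} - \frac{407467}{-391809} = - \frac{407890}{- \frac{176}{\left(-143 - 119\right)^{2}} + \frac{130932}{40516}} - \frac{407467}{-391809} = - \frac{407890}{- \frac{176}{\left(-143 - 119\right)^{2}} + 130932 \cdot \frac{1}{40516}} - - \frac{407467}{391809} = - \frac{407890}{- \frac{176}{\left(-262\right)^{2}} + \frac{32733}{10129}} + \frac{407467}{391809} = - \frac{407890}{- \frac{176}{68644} + \frac{32733}{10129}} + \frac{407467}{391809} = - \frac{407890}{\left(-176\right) \frac{1}{68644} + \frac{32733}{10129}} + \frac{407467}{391809} = - \frac{407890}{- \frac{44}{17161} + \frac{32733}{10129}} + \frac{407467}{391809} = - \frac{407890}{\frac{561285337}{173823769}} + \frac{407467}{391809} = \left(-407890\right) \frac{173823769}{561285337} + \frac{407467}{391809} = - \frac{70900977137410}{561285337} + \frac{407467}{391809} = - \frac{27779412245979063311}{219916646604633}$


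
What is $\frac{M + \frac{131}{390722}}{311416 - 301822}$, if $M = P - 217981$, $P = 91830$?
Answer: $- \frac{16429990297}{1249528956} \approx -13.149$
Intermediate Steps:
$M = -126151$ ($M = 91830 - 217981 = -126151$)
$\frac{M + \frac{131}{390722}}{311416 - 301822} = \frac{-126151 + \frac{131}{390722}}{311416 - 301822} = \frac{-126151 + 131 \cdot \frac{1}{390722}}{9594} = \left(-126151 + \frac{131}{390722}\right) \frac{1}{9594} = \left(- \frac{49289970891}{390722}\right) \frac{1}{9594} = - \frac{16429990297}{1249528956}$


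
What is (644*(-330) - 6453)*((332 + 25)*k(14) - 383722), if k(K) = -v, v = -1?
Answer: 83946584145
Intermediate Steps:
k(K) = 1 (k(K) = -1*(-1) = 1)
(644*(-330) - 6453)*((332 + 25)*k(14) - 383722) = (644*(-330) - 6453)*((332 + 25)*1 - 383722) = (-212520 - 6453)*(357*1 - 383722) = -218973*(357 - 383722) = -218973*(-383365) = 83946584145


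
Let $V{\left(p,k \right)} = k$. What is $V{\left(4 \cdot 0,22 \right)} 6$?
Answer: $132$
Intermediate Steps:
$V{\left(4 \cdot 0,22 \right)} 6 = 22 \cdot 6 = 132$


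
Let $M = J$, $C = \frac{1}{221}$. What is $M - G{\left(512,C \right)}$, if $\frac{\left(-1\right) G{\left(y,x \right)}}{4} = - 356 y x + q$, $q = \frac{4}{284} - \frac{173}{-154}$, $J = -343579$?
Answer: $- \frac{419094979795}{1208207} \approx -3.4687 \cdot 10^{5}$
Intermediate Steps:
$q = \frac{12437}{10934}$ ($q = 4 \cdot \frac{1}{284} - - \frac{173}{154} = \frac{1}{71} + \frac{173}{154} = \frac{12437}{10934} \approx 1.1375$)
$C = \frac{1}{221} \approx 0.0045249$
$G{\left(y,x \right)} = - \frac{24874}{5467} + 1424 x y$ ($G{\left(y,x \right)} = - 4 \left(- 356 y x + \frac{12437}{10934}\right) = - 4 \left(- 356 x y + \frac{12437}{10934}\right) = - 4 \left(\frac{12437}{10934} - 356 x y\right) = - \frac{24874}{5467} + 1424 x y$)
$M = -343579$
$M - G{\left(512,C \right)} = -343579 - \left(- \frac{24874}{5467} + 1424 \cdot \frac{1}{221} \cdot 512\right) = -343579 - \left(- \frac{24874}{5467} + \frac{729088}{221}\right) = -343579 - \frac{3980426942}{1208207} = - \frac{419094979795}{1208207}$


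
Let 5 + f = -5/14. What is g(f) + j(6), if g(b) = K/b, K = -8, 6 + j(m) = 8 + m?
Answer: 712/75 ≈ 9.4933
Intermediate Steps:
j(m) = 2 + m (j(m) = -6 + (8 + m) = 2 + m)
f = -75/14 (f = -5 - 5/14 = -75/14 ≈ -5.3571)
g(b) = -8/b
g(f) + j(6) = -8/(-75/14) + (2 + 6) = -8*(-14/75) + 8 = 112/75 + 8 = 712/75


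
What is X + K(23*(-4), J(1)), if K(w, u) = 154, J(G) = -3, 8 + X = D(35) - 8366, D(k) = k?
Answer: -8185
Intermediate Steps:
X = -8339 (X = -8 + (35 - 8366) = -8 - 8331 = -8339)
X + K(23*(-4), J(1)) = -8339 + 154 = -8185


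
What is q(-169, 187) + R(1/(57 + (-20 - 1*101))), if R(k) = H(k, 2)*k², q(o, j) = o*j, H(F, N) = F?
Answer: -8284536833/262144 ≈ -31603.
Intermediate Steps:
q(o, j) = j*o
R(k) = k³ (R(k) = k*k² = k³)
q(-169, 187) + R(1/(57 + (-20 - 1*101))) = 187*(-169) + (1/(57 + (-20 - 1*101)))³ = -31603 + (1/(57 + (-20 - 101)))³ = -31603 + (1/(57 - 121))³ = -31603 + (1/(-64))³ = -31603 + (-1/64)³ = -31603 - 1/262144 = -8284536833/262144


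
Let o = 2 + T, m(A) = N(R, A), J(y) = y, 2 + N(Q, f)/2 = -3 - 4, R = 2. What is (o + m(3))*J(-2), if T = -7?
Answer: 46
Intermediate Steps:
N(Q, f) = -18 (N(Q, f) = -4 + 2*(-3 - 4) = -4 + 2*(-7) = -4 - 14 = -18)
m(A) = -18
o = -5 (o = 2 - 7 = -5)
(o + m(3))*J(-2) = (-5 - 18)*(-2) = -23*(-2) = 46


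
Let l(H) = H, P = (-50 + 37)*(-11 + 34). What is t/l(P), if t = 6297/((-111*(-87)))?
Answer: -2099/962481 ≈ -0.0021808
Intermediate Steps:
t = 2099/3219 (t = 6297/9657 = 6297*(1/9657) = 2099/3219 ≈ 0.65207)
P = -299 (P = -13*23 = -299)
t/l(P) = (2099/3219)/(-299) = (2099/3219)*(-1/299) = -2099/962481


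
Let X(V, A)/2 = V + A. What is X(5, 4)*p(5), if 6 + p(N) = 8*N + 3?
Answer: 666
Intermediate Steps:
X(V, A) = 2*A + 2*V (X(V, A) = 2*(V + A) = 2*(A + V) = 2*A + 2*V)
p(N) = -3 + 8*N (p(N) = -6 + (8*N + 3) = -6 + (3 + 8*N) = -3 + 8*N)
X(5, 4)*p(5) = (2*4 + 2*5)*(-3 + 8*5) = (8 + 10)*(-3 + 40) = 18*37 = 666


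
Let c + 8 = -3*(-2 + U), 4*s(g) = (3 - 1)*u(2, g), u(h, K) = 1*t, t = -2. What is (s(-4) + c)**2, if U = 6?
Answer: 441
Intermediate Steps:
u(h, K) = -2 (u(h, K) = 1*(-2) = -2)
s(g) = -1 (s(g) = ((3 - 1)*(-2))/4 = (2*(-2))/4 = (1/4)*(-4) = -1)
c = -20 (c = -8 - 3*(-2 + 6) = -8 - 3*4 = -8 - 12 = -20)
(s(-4) + c)**2 = (-1 - 20)**2 = (-21)**2 = 441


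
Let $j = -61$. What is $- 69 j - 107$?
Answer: $4102$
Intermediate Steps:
$- 69 j - 107 = \left(-69\right) \left(-61\right) - 107 = 4209 - 107 = 4102$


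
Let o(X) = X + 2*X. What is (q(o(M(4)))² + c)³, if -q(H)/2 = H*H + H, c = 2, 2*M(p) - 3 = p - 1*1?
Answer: 34018522948808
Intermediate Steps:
M(p) = 1 + p/2 (M(p) = 3/2 + (p - 1*1)/2 = 3/2 + (p - 1)/2 = 3/2 + (-1 + p)/2 = 3/2 + (-½ + p/2) = 1 + p/2)
o(X) = 3*X
q(H) = -2*H - 2*H² (q(H) = -2*(H*H + H) = -2*(H² + H) = -2*(H + H²) = -2*H - 2*H²)
(q(o(M(4)))² + c)³ = ((-2*3*(1 + (½)*4)*(1 + 3*(1 + (½)*4)))² + 2)³ = ((-2*3*(1 + 2)*(1 + 3*(1 + 2)))² + 2)³ = ((-2*3*3*(1 + 3*3))² + 2)³ = ((-2*9*(1 + 9))² + 2)³ = ((-2*9*10)² + 2)³ = ((-180)² + 2)³ = (32400 + 2)³ = 32402³ = 34018522948808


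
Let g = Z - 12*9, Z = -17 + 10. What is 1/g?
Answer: -1/115 ≈ -0.0086956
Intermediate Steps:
Z = -7
g = -115 (g = -7 - 12*9 = -7 - 108 = -115)
1/g = 1/(-115) = -1/115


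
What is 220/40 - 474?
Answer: -937/2 ≈ -468.50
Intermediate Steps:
220/40 - 474 = 220*(1/40) - 474 = 11/2 - 474 = -937/2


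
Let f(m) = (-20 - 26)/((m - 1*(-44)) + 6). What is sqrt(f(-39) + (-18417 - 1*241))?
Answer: 2*I*sqrt(564531)/11 ≈ 136.61*I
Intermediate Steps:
f(m) = -46/(50 + m) (f(m) = -46/((m + 44) + 6) = -46/((44 + m) + 6) = -46/(50 + m))
sqrt(f(-39) + (-18417 - 1*241)) = sqrt(-46/(50 - 39) + (-18417 - 1*241)) = sqrt(-46/11 + (-18417 - 241)) = sqrt(-46*1/11 - 18658) = sqrt(-46/11 - 18658) = sqrt(-205284/11) = 2*I*sqrt(564531)/11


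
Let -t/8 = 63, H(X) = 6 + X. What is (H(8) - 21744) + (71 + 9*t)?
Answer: -26195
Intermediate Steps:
t = -504 (t = -8*63 = -504)
(H(8) - 21744) + (71 + 9*t) = ((6 + 8) - 21744) + (71 + 9*(-504)) = (14 - 21744) + (71 - 4536) = -21730 - 4465 = -26195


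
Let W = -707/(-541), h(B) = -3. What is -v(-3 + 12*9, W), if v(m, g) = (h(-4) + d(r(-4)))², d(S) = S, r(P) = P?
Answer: -49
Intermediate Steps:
W = 707/541 (W = -707*(-1/541) = 707/541 ≈ 1.3068)
v(m, g) = 49 (v(m, g) = (-3 - 4)² = (-7)² = 49)
-v(-3 + 12*9, W) = -1*49 = -49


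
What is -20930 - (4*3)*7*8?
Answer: -21602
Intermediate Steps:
-20930 - (4*3)*7*8 = -20930 - 12*7*8 = -20930 - 84*8 = -20930 - 1*672 = -20930 - 672 = -21602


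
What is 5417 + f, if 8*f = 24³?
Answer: 7145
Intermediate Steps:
f = 1728 (f = (⅛)*24³ = (⅛)*13824 = 1728)
5417 + f = 5417 + 1728 = 7145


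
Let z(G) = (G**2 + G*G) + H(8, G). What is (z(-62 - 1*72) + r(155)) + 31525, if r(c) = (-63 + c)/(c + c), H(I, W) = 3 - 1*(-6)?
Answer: 10454176/155 ≈ 67446.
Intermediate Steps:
H(I, W) = 9 (H(I, W) = 3 + 6 = 9)
z(G) = 9 + 2*G**2 (z(G) = (G**2 + G*G) + 9 = (G**2 + G**2) + 9 = 2*G**2 + 9 = 9 + 2*G**2)
r(c) = (-63 + c)/(2*c) (r(c) = (-63 + c)/((2*c)) = (-63 + c)*(1/(2*c)) = (-63 + c)/(2*c))
(z(-62 - 1*72) + r(155)) + 31525 = ((9 + 2*(-62 - 1*72)**2) + (1/2)*(-63 + 155)/155) + 31525 = ((9 + 2*(-62 - 72)**2) + (1/2)*(1/155)*92) + 31525 = ((9 + 2*(-134)**2) + 46/155) + 31525 = ((9 + 2*17956) + 46/155) + 31525 = ((9 + 35912) + 46/155) + 31525 = (35921 + 46/155) + 31525 = 5567801/155 + 31525 = 10454176/155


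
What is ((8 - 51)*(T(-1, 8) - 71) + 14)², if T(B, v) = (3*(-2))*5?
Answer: 18983449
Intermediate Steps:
T(B, v) = -30 (T(B, v) = -6*5 = -30)
((8 - 51)*(T(-1, 8) - 71) + 14)² = ((8 - 51)*(-30 - 71) + 14)² = (-43*(-101) + 14)² = (4343 + 14)² = 4357² = 18983449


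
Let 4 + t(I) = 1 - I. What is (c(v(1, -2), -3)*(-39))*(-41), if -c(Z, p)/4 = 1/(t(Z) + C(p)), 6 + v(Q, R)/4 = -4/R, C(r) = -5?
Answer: -1599/2 ≈ -799.50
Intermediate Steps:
v(Q, R) = -24 - 16/R (v(Q, R) = -24 + 4*(-4/R) = -24 - 16/R)
t(I) = -3 - I (t(I) = -4 + (1 - I) = -3 - I)
c(Z, p) = -4/(-8 - Z) (c(Z, p) = -4/((-3 - Z) - 5) = -4/(-8 - Z))
(c(v(1, -2), -3)*(-39))*(-41) = ((4/(8 + (-24 - 16/(-2))))*(-39))*(-41) = ((4/(8 + (-24 - 16*(-½))))*(-39))*(-41) = ((4/(8 + (-24 + 8)))*(-39))*(-41) = ((4/(8 - 16))*(-39))*(-41) = ((4/(-8))*(-39))*(-41) = ((4*(-⅛))*(-39))*(-41) = -½*(-39)*(-41) = (39/2)*(-41) = -1599/2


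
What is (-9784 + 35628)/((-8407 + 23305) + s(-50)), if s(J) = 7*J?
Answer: 6461/3637 ≈ 1.7765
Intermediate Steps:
(-9784 + 35628)/((-8407 + 23305) + s(-50)) = (-9784 + 35628)/((-8407 + 23305) + 7*(-50)) = 25844/(14898 - 350) = 25844/14548 = 25844*(1/14548) = 6461/3637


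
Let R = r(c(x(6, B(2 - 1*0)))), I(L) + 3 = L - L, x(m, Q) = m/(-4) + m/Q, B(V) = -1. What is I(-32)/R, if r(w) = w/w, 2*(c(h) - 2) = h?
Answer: -3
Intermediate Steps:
x(m, Q) = -m/4 + m/Q (x(m, Q) = m*(-¼) + m/Q = -m/4 + m/Q)
c(h) = 2 + h/2
r(w) = 1
I(L) = -3 (I(L) = -3 + (L - L) = -3 + 0 = -3)
R = 1
I(-32)/R = -3/1 = -3*1 = -3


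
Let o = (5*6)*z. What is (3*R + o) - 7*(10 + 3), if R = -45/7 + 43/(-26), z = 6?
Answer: 11785/182 ≈ 64.753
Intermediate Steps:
R = -1471/182 (R = -45*⅐ + 43*(-1/26) = -45/7 - 43/26 = -1471/182 ≈ -8.0824)
o = 180 (o = (5*6)*6 = 30*6 = 180)
(3*R + o) - 7*(10 + 3) = (3*(-1471/182) + 180) - 7*(10 + 3) = (-4413/182 + 180) - 7*13 = 28347/182 - 91 = 11785/182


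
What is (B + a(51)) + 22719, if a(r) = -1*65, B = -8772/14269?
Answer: 323241154/14269 ≈ 22653.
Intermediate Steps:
B = -8772/14269 (B = -8772*1/14269 = -8772/14269 ≈ -0.61476)
a(r) = -65
(B + a(51)) + 22719 = (-8772/14269 - 65) + 22719 = -936257/14269 + 22719 = 323241154/14269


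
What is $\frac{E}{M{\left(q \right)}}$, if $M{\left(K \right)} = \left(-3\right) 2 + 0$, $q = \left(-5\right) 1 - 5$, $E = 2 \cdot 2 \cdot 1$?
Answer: $- \frac{2}{3} \approx -0.66667$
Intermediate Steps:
$E = 4$ ($E = 4 \cdot 1 = 4$)
$q = -10$ ($q = -5 - 5 = -10$)
$M{\left(K \right)} = -6$ ($M{\left(K \right)} = -6 + 0 = -6$)
$\frac{E}{M{\left(q \right)}} = \frac{4}{-6} = 4 \left(- \frac{1}{6}\right) = - \frac{2}{3}$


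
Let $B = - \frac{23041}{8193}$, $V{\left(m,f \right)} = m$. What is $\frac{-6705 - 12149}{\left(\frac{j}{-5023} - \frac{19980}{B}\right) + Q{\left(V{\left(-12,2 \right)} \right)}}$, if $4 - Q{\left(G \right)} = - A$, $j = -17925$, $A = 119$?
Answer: $- \frac{1091033307661}{418447059567} \approx -2.6073$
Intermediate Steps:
$B = - \frac{23041}{8193}$ ($B = \left(-23041\right) \frac{1}{8193} = - \frac{23041}{8193} \approx -2.8123$)
$Q{\left(G \right)} = 123$ ($Q{\left(G \right)} = 4 - \left(-1\right) 119 = 4 - -119 = 4 + 119 = 123$)
$\frac{-6705 - 12149}{\left(\frac{j}{-5023} - \frac{19980}{B}\right) + Q{\left(V{\left(-12,2 \right)} \right)}} = \frac{-6705 - 12149}{\left(- \frac{17925}{-5023} - \frac{19980}{- \frac{23041}{8193}}\right) + 123} = - \frac{18854}{\left(\left(-17925\right) \left(- \frac{1}{5023}\right) - - \frac{163696140}{23041}\right) + 123} = - \frac{18854}{\left(\frac{17925}{5023} + \frac{163696140}{23041}\right) + 123} = - \frac{18854}{\frac{822658721145}{115734943} + 123} = - \frac{18854}{\frac{836894119134}{115734943}} = \left(-18854\right) \frac{115734943}{836894119134} = - \frac{1091033307661}{418447059567}$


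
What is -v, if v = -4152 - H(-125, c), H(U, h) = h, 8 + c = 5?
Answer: 4149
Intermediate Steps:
c = -3 (c = -8 + 5 = -3)
v = -4149 (v = -4152 - 1*(-3) = -4152 + 3 = -4149)
-v = -1*(-4149) = 4149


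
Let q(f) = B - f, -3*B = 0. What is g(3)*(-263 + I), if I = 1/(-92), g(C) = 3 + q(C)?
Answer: 0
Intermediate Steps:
B = 0 (B = -1/3*0 = 0)
q(f) = -f (q(f) = 0 - f = -f)
g(C) = 3 - C
I = -1/92 ≈ -0.010870
g(3)*(-263 + I) = (3 - 1*3)*(-263 - 1/92) = (3 - 3)*(-24197/92) = 0*(-24197/92) = 0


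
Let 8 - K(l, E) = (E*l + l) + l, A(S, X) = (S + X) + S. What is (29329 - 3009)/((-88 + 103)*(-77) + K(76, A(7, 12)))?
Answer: -5264/655 ≈ -8.0366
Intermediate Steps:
A(S, X) = X + 2*S
K(l, E) = 8 - 2*l - E*l (K(l, E) = 8 - ((E*l + l) + l) = 8 - ((l + E*l) + l) = 8 - (2*l + E*l) = 8 + (-2*l - E*l) = 8 - 2*l - E*l)
(29329 - 3009)/((-88 + 103)*(-77) + K(76, A(7, 12))) = (29329 - 3009)/((-88 + 103)*(-77) + (8 - 2*76 - 1*(12 + 2*7)*76)) = 26320/(15*(-77) + (8 - 152 - 1*(12 + 14)*76)) = 26320/(-1155 + (8 - 152 - 1*26*76)) = 26320/(-1155 + (8 - 152 - 1976)) = 26320/(-1155 - 2120) = 26320/(-3275) = 26320*(-1/3275) = -5264/655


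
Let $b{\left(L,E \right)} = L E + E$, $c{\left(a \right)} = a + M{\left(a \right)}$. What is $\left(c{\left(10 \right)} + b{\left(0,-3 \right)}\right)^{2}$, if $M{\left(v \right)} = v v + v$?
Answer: $13689$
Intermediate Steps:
$M{\left(v \right)} = v + v^{2}$ ($M{\left(v \right)} = v^{2} + v = v + v^{2}$)
$c{\left(a \right)} = a + a \left(1 + a\right)$
$b{\left(L,E \right)} = E + E L$ ($b{\left(L,E \right)} = E L + E = E + E L$)
$\left(c{\left(10 \right)} + b{\left(0,-3 \right)}\right)^{2} = \left(10 \left(2 + 10\right) - 3 \left(1 + 0\right)\right)^{2} = \left(10 \cdot 12 - 3\right)^{2} = \left(120 - 3\right)^{2} = 117^{2} = 13689$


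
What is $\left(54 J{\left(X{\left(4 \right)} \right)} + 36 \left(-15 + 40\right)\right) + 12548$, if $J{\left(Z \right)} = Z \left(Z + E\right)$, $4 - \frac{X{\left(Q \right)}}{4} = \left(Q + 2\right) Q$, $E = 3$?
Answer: $346088$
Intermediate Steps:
$X{\left(Q \right)} = 16 - 4 Q \left(2 + Q\right)$ ($X{\left(Q \right)} = 16 - 4 \left(Q + 2\right) Q = 16 - 4 \left(2 + Q\right) Q = 16 - 4 Q \left(2 + Q\right)$)
$J{\left(Z \right)} = Z \left(3 + Z\right)$ ($J{\left(Z \right)} = Z \left(Z + 3\right) = Z \left(3 + Z\right)$)
$\left(54 J{\left(X{\left(4 \right)} \right)} + 36 \left(-15 + 40\right)\right) + 12548 = \left(54 \left(16 - 32 - 4 \cdot 4^{2}\right) \left(3 - \left(16 + 64\right)\right) + 36 \left(-15 + 40\right)\right) + 12548 = \left(54 \left(16 - 32 - 64\right) \left(3 - 80\right) + 36 \cdot 25\right) + 12548 = \left(54 \left(16 - 32 - 64\right) \left(3 - 80\right) + 900\right) + 12548 = \left(54 \left(- 80 \left(3 - 80\right)\right) + 900\right) + 12548 = \left(54 \left(\left(-80\right) \left(-77\right)\right) + 900\right) + 12548 = \left(54 \cdot 6160 + 900\right) + 12548 = \left(332640 + 900\right) + 12548 = 333540 + 12548 = 346088$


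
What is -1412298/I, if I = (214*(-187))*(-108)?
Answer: -78461/240108 ≈ -0.32677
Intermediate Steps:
I = 4321944 (I = -40018*(-108) = 4321944)
-1412298/I = -1412298/4321944 = -1412298*1/4321944 = -78461/240108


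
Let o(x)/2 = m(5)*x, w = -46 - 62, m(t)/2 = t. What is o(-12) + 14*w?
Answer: -1752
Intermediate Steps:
m(t) = 2*t
w = -108
o(x) = 20*x (o(x) = 2*((2*5)*x) = 2*(10*x) = 20*x)
o(-12) + 14*w = 20*(-12) + 14*(-108) = -240 - 1512 = -1752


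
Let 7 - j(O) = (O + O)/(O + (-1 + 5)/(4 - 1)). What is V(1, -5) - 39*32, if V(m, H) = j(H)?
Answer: -13681/11 ≈ -1243.7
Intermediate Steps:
j(O) = 7 - 2*O/(4/3 + O) (j(O) = 7 - (O + O)/(O + (-1 + 5)/(4 - 1)) = 7 - 2*O/(O + 4/3) = 7 - 2*O/(4/3 + O))
V(m, H) = (28 + 15*H)/(4 + 3*H)
V(1, -5) - 39*32 = (28 + 15*(-5))/(4 + 3*(-5)) - 39*32 = (28 - 75)/(4 - 15) - 1248 = -47/(-11) - 1248 = -1/11*(-47) - 1248 = 47/11 - 1248 = -13681/11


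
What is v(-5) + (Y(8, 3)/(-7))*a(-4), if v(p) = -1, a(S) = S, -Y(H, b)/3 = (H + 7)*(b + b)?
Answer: -1087/7 ≈ -155.29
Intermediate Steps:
Y(H, b) = -6*b*(7 + H) (Y(H, b) = -3*(H + 7)*(b + b) = -3*(7 + H)*2*b = -6*b*(7 + H))
v(-5) + (Y(8, 3)/(-7))*a(-4) = -1 + (-6*3*(7 + 8)/(-7))*(-4) = -1 + (-6*3*15*(-⅐))*(-4) = -1 - 270*(-⅐)*(-4) = -1 + (270/7)*(-4) = -1 - 1080/7 = -1087/7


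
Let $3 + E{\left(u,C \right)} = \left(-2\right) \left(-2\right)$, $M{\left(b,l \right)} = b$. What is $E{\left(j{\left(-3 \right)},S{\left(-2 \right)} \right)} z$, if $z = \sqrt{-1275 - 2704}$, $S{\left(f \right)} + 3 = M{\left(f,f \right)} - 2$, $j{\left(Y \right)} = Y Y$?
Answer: $i \sqrt{3979} \approx 63.079 i$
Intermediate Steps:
$j{\left(Y \right)} = Y^{2}$
$S{\left(f \right)} = -5 + f$ ($S{\left(f \right)} = -3 + \left(f - 2\right) = -3 + \left(-2 + f\right) = -5 + f$)
$E{\left(u,C \right)} = 1$ ($E{\left(u,C \right)} = -3 - -4 = -3 + 4 = 1$)
$z = i \sqrt{3979}$ ($z = \sqrt{-3979} = i \sqrt{3979} \approx 63.079 i$)
$E{\left(j{\left(-3 \right)},S{\left(-2 \right)} \right)} z = 1 i \sqrt{3979} = i \sqrt{3979}$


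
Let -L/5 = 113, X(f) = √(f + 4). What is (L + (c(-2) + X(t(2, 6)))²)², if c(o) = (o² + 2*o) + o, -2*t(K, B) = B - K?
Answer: 312513 + 4472*√2 ≈ 3.1884e+5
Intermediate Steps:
t(K, B) = K/2 - B/2 (t(K, B) = -(B - K)/2 = K/2 - B/2)
X(f) = √(4 + f)
L = -565 (L = -5*113 = -565)
c(o) = o² + 3*o
(L + (c(-2) + X(t(2, 6)))²)² = (-565 + (-2*(3 - 2) + √(4 + ((½)*2 - ½*6)))²)² = (-565 + (-2*1 + √(4 + (1 - 3)))²)² = (-565 + (-2 + √(4 - 2))²)² = (-565 + (-2 + √2)²)²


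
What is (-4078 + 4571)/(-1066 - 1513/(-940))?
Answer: -463420/1000527 ≈ -0.46318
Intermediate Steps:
(-4078 + 4571)/(-1066 - 1513/(-940)) = 493/(-1066 - 1513*(-1/940)) = 493/(-1066 + 1513/940) = 493/(-1000527/940) = 493*(-940/1000527) = -463420/1000527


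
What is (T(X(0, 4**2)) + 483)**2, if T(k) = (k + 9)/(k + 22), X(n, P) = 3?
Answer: 146095569/625 ≈ 2.3375e+5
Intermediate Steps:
T(k) = (9 + k)/(22 + k)
(T(X(0, 4**2)) + 483)**2 = ((9 + 3)/(22 + 3) + 483)**2 = (12/25 + 483)**2 = (12087/25)**2 = 146095569/625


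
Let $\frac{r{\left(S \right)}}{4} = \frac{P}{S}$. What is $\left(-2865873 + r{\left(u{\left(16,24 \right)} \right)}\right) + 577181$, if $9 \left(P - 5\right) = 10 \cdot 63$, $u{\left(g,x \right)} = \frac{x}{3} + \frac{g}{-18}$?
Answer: $- \frac{36618397}{16} \approx -2.2886 \cdot 10^{6}$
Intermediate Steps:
$u{\left(g,x \right)} = - \frac{g}{18} + \frac{x}{3}$ ($u{\left(g,x \right)} = x \frac{1}{3} + g \left(- \frac{1}{18}\right) = \frac{x}{3} - \frac{g}{18} = - \frac{g}{18} + \frac{x}{3}$)
$P = 75$ ($P = 5 + \frac{10 \cdot 63}{9} = 5 + \frac{1}{9} \cdot 630 = 5 + 70 = 75$)
$r{\left(S \right)} = \frac{300}{S}$ ($r{\left(S \right)} = 4 \frac{75}{S} = \frac{300}{S}$)
$\left(-2865873 + r{\left(u{\left(16,24 \right)} \right)}\right) + 577181 = \left(-2865873 + \frac{300}{\left(- \frac{1}{18}\right) 16 + \frac{1}{3} \cdot 24}\right) + 577181 = \left(-2865873 + \frac{300}{- \frac{8}{9} + 8}\right) + 577181 = \left(-2865873 + \frac{300}{\frac{64}{9}}\right) + 577181 = \left(-2865873 + 300 \cdot \frac{9}{64}\right) + 577181 = \left(-2865873 + \frac{675}{16}\right) + 577181 = - \frac{45853293}{16} + 577181 = - \frac{36618397}{16}$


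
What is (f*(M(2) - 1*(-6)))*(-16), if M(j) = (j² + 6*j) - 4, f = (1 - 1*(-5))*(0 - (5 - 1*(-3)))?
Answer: 13824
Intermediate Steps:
f = -48 (f = (1 + 5)*(0 - (5 + 3)) = 6*(0 - 1*8) = 6*(0 - 8) = 6*(-8) = -48)
M(j) = -4 + j² + 6*j
(f*(M(2) - 1*(-6)))*(-16) = -48*((-4 + 2² + 6*2) - 1*(-6))*(-16) = -48*((-4 + 4 + 12) + 6)*(-16) = -48*(12 + 6)*(-16) = -48*18*(-16) = -864*(-16) = 13824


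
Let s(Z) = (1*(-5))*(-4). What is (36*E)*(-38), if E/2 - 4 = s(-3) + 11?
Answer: -95760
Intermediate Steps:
s(Z) = 20 (s(Z) = -5*(-4) = 20)
E = 70 (E = 8 + 2*(20 + 11) = 8 + 2*31 = 8 + 62 = 70)
(36*E)*(-38) = (36*70)*(-38) = 2520*(-38) = -95760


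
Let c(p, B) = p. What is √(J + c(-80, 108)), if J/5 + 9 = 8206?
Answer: 9*√505 ≈ 202.25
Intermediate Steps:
J = 40985 (J = -45 + 5*8206 = -45 + 41030 = 40985)
√(J + c(-80, 108)) = √(40985 - 80) = √40905 = 9*√505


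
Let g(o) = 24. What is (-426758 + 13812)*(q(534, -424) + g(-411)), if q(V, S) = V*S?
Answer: 93487670832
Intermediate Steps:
q(V, S) = S*V
(-426758 + 13812)*(q(534, -424) + g(-411)) = (-426758 + 13812)*(-424*534 + 24) = -412946*(-226416 + 24) = -412946*(-226392) = 93487670832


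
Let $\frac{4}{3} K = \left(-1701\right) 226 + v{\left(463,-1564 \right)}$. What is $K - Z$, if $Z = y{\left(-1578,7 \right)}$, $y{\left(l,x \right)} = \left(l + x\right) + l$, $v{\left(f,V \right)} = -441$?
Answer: $- \frac{1142005}{4} \approx -2.855 \cdot 10^{5}$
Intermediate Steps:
$y{\left(l,x \right)} = x + 2 l$
$Z = -3149$ ($Z = 7 + 2 \left(-1578\right) = 7 - 3156 = -3149$)
$K = - \frac{1154601}{4}$ ($K = \frac{3 \left(\left(-1701\right) 226 - 441\right)}{4} = \frac{3 \left(-384426 - 441\right)}{4} = \frac{3}{4} \left(-384867\right) = - \frac{1154601}{4} \approx -2.8865 \cdot 10^{5}$)
$K - Z = - \frac{1154601}{4} - -3149 = - \frac{1154601}{4} + 3149 = - \frac{1142005}{4}$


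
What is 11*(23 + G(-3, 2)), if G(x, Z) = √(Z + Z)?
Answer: 275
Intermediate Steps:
G(x, Z) = √2*√Z (G(x, Z) = √(2*Z) = √2*√Z)
11*(23 + G(-3, 2)) = 11*(23 + √2*√2) = 11*(23 + 2) = 11*25 = 275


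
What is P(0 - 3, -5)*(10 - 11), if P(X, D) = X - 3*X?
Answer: -6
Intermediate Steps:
P(X, D) = -2*X
P(0 - 3, -5)*(10 - 11) = (-2*(0 - 3))*(10 - 11) = -2*(-3)*(-1) = 6*(-1) = -6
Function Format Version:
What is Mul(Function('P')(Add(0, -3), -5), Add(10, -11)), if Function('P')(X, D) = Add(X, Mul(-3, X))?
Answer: -6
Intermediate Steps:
Function('P')(X, D) = Mul(-2, X)
Mul(Function('P')(Add(0, -3), -5), Add(10, -11)) = Mul(Mul(-2, Add(0, -3)), Add(10, -11)) = Mul(Mul(-2, -3), -1) = Mul(6, -1) = -6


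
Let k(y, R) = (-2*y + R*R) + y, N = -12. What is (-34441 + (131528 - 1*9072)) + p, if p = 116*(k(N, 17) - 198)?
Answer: 99963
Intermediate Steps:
k(y, R) = R² - y (k(y, R) = (-2*y + R²) + y = (R² - 2*y) + y = R² - y)
p = 11948 (p = 116*((17² - 1*(-12)) - 198) = 116*((289 + 12) - 198) = 116*(301 - 198) = 116*103 = 11948)
(-34441 + (131528 - 1*9072)) + p = (-34441 + (131528 - 1*9072)) + 11948 = (-34441 + (131528 - 9072)) + 11948 = (-34441 + 122456) + 11948 = 88015 + 11948 = 99963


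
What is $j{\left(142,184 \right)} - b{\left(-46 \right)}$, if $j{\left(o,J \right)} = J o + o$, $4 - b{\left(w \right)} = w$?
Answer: $26220$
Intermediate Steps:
$b{\left(w \right)} = 4 - w$
$j{\left(o,J \right)} = o + J o$
$j{\left(142,184 \right)} - b{\left(-46 \right)} = 142 \left(1 + 184\right) - \left(4 - -46\right) = 142 \cdot 185 - \left(4 + 46\right) = 26270 - 50 = 26220$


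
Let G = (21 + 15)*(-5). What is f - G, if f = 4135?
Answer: 4315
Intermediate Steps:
G = -180 (G = 36*(-5) = -180)
f - G = 4135 - 1*(-180) = 4135 + 180 = 4315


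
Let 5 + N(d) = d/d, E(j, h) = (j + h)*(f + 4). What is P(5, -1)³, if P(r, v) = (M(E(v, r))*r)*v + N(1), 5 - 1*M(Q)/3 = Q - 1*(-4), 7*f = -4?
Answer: 2232681443/343 ≈ 6.5093e+6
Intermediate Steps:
f = -4/7 (f = (⅐)*(-4) = -4/7 ≈ -0.57143)
E(j, h) = 24*h/7 + 24*j/7 (E(j, h) = (j + h)*(-4/7 + 4) = (h + j)*(24/7) = 24*h/7 + 24*j/7)
N(d) = -4 (N(d) = -5 + d/d = -5 + 1 = -4)
M(Q) = 3 - 3*Q (M(Q) = 15 - 3*(Q - 1*(-4)) = 15 - 3*(Q + 4) = 15 - 3*(4 + Q) = 15 + (-12 - 3*Q) = 3 - 3*Q)
P(r, v) = -4 + r*v*(3 - 72*r/7 - 72*v/7) (P(r, v) = ((3 - 3*(24*r/7 + 24*v/7))*r)*v - 4 = ((3 + (-72*r/7 - 72*v/7))*r)*v - 4 = ((3 - 72*r/7 - 72*v/7)*r)*v - 4 = (r*(3 - 72*r/7 - 72*v/7))*v - 4 = r*v*(3 - 72*r/7 - 72*v/7) - 4 = -4 + r*v*(3 - 72*r/7 - 72*v/7))
P(5, -1)³ = (-4 - 3/7*5*(-1)*(-7 + 24*5 + 24*(-1)))³ = (-4 - 3/7*5*(-1)*(-7 + 120 - 24))³ = (-4 - 3/7*5*(-1)*89)³ = (-4 + 1335/7)³ = (1307/7)³ = 2232681443/343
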